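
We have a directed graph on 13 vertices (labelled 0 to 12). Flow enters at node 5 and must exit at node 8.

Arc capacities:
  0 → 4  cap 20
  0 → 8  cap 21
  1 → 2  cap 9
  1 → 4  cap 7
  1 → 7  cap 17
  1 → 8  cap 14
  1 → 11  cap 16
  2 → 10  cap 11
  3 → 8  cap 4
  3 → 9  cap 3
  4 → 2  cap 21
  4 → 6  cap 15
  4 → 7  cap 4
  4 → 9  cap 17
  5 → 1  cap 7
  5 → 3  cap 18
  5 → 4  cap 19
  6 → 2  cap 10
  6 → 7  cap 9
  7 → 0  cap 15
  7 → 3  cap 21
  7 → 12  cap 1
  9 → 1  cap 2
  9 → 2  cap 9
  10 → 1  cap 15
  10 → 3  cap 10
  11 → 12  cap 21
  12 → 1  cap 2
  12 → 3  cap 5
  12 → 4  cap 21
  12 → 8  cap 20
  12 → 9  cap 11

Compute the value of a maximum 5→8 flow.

Maximum flow value: 33

augment #1: 5→1→8 bottleneck 7, total now 7
augment #2: 5→3→8 bottleneck 4, total now 11
augment #3: 5→3→9→1→8 bottleneck 2, total now 13
augment #4: 5→4→7→0→8 bottleneck 4, total now 17
augment #5: 5→4→2→10→1→8 bottleneck 5, total now 22
augment #6: 5→4→6→7→0→8 bottleneck 9, total now 31
augment #7: 5→4→2→10→1→7→0→8 bottleneck 1, total now 32
augment #8: 5→3→9→2→10→1→7→0→8 bottleneck 1, total now 33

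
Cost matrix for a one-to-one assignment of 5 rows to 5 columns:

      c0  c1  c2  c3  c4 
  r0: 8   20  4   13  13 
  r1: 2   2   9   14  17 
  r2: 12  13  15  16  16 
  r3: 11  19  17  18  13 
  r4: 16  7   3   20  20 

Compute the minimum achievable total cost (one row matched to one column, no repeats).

one of 2 optimal assignments: row0→col0 (cost 8), row1→col1 (cost 2), row2→col3 (cost 16), row3→col4 (cost 13), row4→col2 (cost 3)
total = 8 + 2 + 16 + 13 + 3 = 42

Minimum assignment cost: 42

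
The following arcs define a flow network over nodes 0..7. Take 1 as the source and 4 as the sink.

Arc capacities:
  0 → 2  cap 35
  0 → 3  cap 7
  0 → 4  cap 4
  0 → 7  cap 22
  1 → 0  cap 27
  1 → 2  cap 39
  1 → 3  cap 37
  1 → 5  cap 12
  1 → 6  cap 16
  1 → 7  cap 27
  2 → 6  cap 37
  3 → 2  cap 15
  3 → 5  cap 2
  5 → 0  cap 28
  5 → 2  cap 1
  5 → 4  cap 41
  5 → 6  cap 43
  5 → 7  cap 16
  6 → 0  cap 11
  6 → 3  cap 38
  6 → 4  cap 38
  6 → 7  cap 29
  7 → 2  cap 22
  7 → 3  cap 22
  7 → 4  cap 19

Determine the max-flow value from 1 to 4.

augment #1: 1→0→4 bottleneck 4, total now 4
augment #2: 1→5→4 bottleneck 12, total now 16
augment #3: 1→6→4 bottleneck 16, total now 32
augment #4: 1→7→4 bottleneck 19, total now 51
augment #5: 1→2→6→4 bottleneck 22, total now 73
augment #6: 1→3→5→4 bottleneck 2, total now 75

Maximum flow value: 75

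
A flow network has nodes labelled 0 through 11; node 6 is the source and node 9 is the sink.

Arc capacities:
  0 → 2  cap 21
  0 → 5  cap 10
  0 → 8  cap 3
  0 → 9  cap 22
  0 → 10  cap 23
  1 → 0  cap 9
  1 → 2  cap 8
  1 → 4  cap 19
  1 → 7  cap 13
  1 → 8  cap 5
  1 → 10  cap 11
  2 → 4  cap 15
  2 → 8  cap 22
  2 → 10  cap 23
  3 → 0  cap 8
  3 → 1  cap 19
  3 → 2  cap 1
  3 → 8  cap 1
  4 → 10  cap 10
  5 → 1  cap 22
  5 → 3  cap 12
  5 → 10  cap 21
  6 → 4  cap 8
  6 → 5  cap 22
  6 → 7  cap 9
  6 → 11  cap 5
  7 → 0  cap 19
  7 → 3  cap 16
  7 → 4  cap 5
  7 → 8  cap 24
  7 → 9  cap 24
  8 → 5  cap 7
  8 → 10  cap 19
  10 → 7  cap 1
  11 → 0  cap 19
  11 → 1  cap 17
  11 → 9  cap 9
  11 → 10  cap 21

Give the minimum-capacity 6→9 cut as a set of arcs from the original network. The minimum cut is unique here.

Min-cut arcs: {(6,5), (6,7), (6,11), (10,7)} (total capacity 37)

augment #1: 6→7→9 push 9
augment #2: 6→11→9 push 5
augment #3: 6→4→10→7→9 push 1
augment #4: 6→5→1→0→9 push 9
augment #5: 6→5→1→7→9 push 13
max flow = 37; residual-reachable set from 6 gives S-side
cut edges (S→T): {(6,5), (6,7), (6,11), (10,7)} total cap 37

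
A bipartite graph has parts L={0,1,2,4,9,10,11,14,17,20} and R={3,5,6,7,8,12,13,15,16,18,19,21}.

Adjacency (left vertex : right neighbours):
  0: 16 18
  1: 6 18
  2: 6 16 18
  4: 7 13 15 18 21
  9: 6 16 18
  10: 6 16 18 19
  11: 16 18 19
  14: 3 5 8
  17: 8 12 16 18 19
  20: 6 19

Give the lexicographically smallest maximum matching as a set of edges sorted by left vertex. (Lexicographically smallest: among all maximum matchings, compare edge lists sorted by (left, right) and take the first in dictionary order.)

|M| = 7 (so the lex-smallest maximum matching has 7 edges)
process left vertices in ascending order; for each, take the smallest-labelled available neighbour that still permits 7 edges overall, or leave it unmatched if none does
lex-smallest matching: {0-16, 1-6, 2-18, 4-7, 10-19, 14-3, 17-8}

Lex-smallest maximum matching: {(0,16), (1,6), (2,18), (4,7), (10,19), (14,3), (17,8)}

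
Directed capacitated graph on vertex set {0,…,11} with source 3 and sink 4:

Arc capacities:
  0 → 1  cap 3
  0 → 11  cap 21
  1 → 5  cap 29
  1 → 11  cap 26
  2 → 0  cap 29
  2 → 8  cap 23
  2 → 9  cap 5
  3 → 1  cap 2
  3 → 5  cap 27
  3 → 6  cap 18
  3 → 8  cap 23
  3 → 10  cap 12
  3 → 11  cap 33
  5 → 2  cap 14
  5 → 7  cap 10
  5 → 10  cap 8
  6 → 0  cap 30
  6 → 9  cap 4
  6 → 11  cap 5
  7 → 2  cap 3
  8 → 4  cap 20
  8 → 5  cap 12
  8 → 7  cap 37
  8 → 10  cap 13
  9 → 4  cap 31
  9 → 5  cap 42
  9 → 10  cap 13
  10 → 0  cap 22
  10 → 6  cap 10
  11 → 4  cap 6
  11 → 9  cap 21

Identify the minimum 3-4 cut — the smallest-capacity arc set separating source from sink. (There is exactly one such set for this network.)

augment #1: 3→8→4 push 20
augment #2: 3→11→4 push 6
augment #3: 3→6→9→4 push 4
augment #4: 3→11→9→4 push 21
augment #5: 3→5→2→9→4 push 5
max flow = 56; residual-reachable set from 3 gives S-side
cut edges (S→T): {(2,9), (6,9), (8,4), (11,4), (11,9)} total cap 56

Min-cut arcs: {(2,9), (6,9), (8,4), (11,4), (11,9)} (total capacity 56)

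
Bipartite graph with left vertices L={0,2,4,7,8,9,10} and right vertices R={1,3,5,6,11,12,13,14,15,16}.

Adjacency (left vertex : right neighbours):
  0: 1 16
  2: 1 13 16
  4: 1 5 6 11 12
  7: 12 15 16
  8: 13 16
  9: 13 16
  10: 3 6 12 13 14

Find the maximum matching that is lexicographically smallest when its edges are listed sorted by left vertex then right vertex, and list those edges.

Lex-smallest maximum matching: {(0,1), (2,13), (4,5), (7,12), (8,16), (10,3)}

|M| = 6 (so the lex-smallest maximum matching has 6 edges)
process left vertices in ascending order; for each, take the smallest-labelled available neighbour that still permits 6 edges overall, or leave it unmatched if none does
lex-smallest matching: {0-1, 2-13, 4-5, 7-12, 8-16, 10-3}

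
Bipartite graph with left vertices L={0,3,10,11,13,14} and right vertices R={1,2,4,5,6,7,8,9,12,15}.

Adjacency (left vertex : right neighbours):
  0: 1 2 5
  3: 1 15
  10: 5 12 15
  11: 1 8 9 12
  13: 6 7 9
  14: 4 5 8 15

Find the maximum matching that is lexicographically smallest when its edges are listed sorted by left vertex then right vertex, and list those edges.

Lex-smallest maximum matching: {(0,1), (3,15), (10,5), (11,8), (13,6), (14,4)}

|M| = 6 (so the lex-smallest maximum matching has 6 edges)
process left vertices in ascending order; for each, take the smallest-labelled available neighbour that still permits 6 edges overall, or leave it unmatched if none does
lex-smallest matching: {0-1, 3-15, 10-5, 11-8, 13-6, 14-4}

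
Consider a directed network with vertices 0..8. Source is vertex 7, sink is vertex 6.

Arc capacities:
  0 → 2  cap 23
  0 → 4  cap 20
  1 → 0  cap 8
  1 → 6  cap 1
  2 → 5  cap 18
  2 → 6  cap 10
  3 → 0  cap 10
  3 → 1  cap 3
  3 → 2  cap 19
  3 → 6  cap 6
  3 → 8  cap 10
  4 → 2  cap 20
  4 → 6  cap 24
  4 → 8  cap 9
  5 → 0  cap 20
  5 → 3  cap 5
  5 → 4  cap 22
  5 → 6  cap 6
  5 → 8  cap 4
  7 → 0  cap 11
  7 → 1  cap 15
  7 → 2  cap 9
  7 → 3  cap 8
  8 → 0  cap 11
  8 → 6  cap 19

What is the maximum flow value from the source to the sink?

augment #1: 7→1→6 bottleneck 1, total now 1
augment #2: 7→2→6 bottleneck 9, total now 10
augment #3: 7→3→6 bottleneck 6, total now 16
augment #4: 7→0→2→6 bottleneck 1, total now 17
augment #5: 7→0→4→6 bottleneck 10, total now 27
augment #6: 7→3→8→6 bottleneck 2, total now 29
augment #7: 7→1→0→4→6 bottleneck 8, total now 37

Maximum flow value: 37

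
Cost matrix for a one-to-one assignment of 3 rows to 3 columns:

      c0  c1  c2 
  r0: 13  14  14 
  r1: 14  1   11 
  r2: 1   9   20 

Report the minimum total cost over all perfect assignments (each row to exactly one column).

Minimum assignment cost: 16

optimal assignment: row0→col2 (cost 14), row1→col1 (cost 1), row2→col0 (cost 1)
total = 14 + 1 + 1 = 16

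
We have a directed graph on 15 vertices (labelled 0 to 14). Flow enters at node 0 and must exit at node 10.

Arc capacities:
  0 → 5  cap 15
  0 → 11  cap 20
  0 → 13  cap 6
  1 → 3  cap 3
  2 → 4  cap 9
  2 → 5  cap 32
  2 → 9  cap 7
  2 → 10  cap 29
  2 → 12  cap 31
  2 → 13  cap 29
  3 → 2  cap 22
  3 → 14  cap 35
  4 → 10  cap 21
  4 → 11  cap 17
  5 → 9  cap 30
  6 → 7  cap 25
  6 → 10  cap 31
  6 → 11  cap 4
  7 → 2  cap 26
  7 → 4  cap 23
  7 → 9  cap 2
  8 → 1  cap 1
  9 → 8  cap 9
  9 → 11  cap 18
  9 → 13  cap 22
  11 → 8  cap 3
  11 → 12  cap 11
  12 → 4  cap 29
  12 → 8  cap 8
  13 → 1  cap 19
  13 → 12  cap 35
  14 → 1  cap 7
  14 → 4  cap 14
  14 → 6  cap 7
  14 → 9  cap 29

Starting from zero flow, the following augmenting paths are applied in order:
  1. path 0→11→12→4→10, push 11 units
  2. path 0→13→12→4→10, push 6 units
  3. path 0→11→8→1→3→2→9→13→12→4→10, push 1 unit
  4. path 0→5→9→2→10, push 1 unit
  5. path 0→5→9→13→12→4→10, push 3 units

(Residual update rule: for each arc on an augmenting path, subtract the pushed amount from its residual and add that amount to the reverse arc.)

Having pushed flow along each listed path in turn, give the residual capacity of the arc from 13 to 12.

Residual capacity of (13,12): 25

after path 1 (0→11→12→4→10, push 11): res(13,12)=35
after path 2 (0→13→12→4→10, push 6): res(13,12)=29
after path 3 (0→11→8→1→3→2→9→13→12→4→10, push 1): res(13,12)=28
after path 4 (0→5→9→2→10, push 1): res(13,12)=28
after path 5 (0→5→9→13→12→4→10, push 3): res(13,12)=25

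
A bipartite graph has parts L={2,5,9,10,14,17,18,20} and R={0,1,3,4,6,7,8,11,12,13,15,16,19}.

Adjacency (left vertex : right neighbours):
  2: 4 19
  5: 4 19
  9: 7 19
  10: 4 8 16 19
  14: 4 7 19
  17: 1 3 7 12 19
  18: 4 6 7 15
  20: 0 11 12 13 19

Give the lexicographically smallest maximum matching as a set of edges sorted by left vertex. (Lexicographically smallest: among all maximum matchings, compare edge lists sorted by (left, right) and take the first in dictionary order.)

Lex-smallest maximum matching: {(2,4), (5,19), (9,7), (10,8), (17,1), (18,6), (20,0)}

|M| = 7 (so the lex-smallest maximum matching has 7 edges)
process left vertices in ascending order; for each, take the smallest-labelled available neighbour that still permits 7 edges overall, or leave it unmatched if none does
lex-smallest matching: {2-4, 5-19, 9-7, 10-8, 17-1, 18-6, 20-0}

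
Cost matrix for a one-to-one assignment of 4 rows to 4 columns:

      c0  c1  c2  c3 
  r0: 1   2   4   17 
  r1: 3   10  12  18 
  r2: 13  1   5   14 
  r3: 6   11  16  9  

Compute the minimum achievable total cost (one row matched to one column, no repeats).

optimal assignment: row0→col2 (cost 4), row1→col0 (cost 3), row2→col1 (cost 1), row3→col3 (cost 9)
total = 4 + 3 + 1 + 9 = 17

Minimum assignment cost: 17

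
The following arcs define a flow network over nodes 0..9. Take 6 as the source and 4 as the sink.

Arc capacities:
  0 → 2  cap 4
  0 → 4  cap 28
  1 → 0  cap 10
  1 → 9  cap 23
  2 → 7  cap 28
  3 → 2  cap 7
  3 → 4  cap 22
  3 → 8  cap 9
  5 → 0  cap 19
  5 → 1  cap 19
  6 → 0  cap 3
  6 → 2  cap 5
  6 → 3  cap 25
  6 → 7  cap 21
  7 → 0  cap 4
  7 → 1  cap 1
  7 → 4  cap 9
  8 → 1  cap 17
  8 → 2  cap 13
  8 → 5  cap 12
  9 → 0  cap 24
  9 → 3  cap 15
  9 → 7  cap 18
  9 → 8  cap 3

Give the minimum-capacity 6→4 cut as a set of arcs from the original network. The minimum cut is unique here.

Min-cut arcs: {(6,0), (6,3), (7,0), (7,1), (7,4)} (total capacity 42)

augment #1: 6→0→4 push 3
augment #2: 6→3→4 push 22
augment #3: 6→7→4 push 9
augment #4: 6→7→0→4 push 4
augment #5: 6→7→1→0→4 push 1
augment #6: 6→3→8→1→0→4 push 3
max flow = 42; residual-reachable set from 6 gives S-side
cut edges (S→T): {(6,0), (6,3), (7,0), (7,1), (7,4)} total cap 42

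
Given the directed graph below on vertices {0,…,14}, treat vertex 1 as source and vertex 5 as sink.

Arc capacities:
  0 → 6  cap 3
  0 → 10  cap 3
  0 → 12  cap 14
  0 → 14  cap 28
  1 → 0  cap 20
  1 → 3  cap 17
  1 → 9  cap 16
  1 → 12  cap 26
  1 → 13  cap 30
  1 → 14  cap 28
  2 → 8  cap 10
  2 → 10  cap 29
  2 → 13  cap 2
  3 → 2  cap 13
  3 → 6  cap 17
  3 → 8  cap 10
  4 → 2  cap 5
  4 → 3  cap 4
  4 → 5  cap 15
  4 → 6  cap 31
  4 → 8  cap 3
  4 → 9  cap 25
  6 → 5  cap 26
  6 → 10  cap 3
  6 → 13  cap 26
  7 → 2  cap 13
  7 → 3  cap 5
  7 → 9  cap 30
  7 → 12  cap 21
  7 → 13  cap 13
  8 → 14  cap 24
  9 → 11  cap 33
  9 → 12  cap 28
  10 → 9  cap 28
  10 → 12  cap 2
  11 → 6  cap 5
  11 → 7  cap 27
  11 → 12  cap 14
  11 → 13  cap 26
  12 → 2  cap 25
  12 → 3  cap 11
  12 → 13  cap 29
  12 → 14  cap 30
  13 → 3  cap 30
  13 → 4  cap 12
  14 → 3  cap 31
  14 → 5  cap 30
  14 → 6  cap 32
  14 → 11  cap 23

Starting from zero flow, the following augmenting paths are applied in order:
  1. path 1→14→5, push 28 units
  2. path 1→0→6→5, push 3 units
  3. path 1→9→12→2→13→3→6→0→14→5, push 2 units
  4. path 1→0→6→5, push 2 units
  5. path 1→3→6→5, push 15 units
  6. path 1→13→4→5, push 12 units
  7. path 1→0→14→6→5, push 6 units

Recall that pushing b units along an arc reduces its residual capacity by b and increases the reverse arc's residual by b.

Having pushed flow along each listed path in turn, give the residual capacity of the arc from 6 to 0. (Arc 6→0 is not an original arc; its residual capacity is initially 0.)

Residual capacity of (6,0): 3

after path 1 (1→14→5, push 28): res(6,0)=0
after path 2 (1→0→6→5, push 3): res(6,0)=3
after path 3 (1→9→12→2→13→3→6→0→14→5, push 2): res(6,0)=1
after path 4 (1→0→6→5, push 2): res(6,0)=3
after path 5 (1→3→6→5, push 15): res(6,0)=3
after path 6 (1→13→4→5, push 12): res(6,0)=3
after path 7 (1→0→14→6→5, push 6): res(6,0)=3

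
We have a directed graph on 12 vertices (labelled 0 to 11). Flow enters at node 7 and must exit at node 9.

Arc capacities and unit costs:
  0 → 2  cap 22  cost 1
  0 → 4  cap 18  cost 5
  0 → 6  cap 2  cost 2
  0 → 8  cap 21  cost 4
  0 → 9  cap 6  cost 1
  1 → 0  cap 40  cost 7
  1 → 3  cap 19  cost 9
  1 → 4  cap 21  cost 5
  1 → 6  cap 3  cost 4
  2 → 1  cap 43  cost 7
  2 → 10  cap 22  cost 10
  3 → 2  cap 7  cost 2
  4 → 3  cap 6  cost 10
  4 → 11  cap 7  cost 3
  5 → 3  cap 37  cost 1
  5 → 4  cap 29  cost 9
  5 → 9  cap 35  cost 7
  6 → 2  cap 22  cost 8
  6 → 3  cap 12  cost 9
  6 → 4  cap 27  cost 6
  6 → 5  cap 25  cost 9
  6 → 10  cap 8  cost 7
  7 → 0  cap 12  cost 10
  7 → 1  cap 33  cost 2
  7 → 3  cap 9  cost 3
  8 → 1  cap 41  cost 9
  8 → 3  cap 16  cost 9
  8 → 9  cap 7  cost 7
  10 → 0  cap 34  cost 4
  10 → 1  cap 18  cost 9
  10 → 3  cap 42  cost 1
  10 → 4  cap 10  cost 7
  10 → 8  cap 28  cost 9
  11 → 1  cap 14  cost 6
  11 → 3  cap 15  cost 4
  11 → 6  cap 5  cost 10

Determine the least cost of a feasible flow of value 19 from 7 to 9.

Minimum cost for 19 units: 356

shortest-cost path #1: 7→1→0→9 push 6 @ unit cost 10 (adds 60)
shortest-cost path #2: 7→1→0→8→9 push 7 @ unit cost 20 (adds 140)
shortest-cost path #3: 7→1→6→5→9 push 3 @ unit cost 22 (adds 66)
shortest-cost path #4: 7→1→0→6→5→9 push 2 @ unit cost 27 (adds 54)
shortest-cost path #5: 7→1→4→11→6→5→9 push 1 @ unit cost 36 (adds 36)
total cost = 356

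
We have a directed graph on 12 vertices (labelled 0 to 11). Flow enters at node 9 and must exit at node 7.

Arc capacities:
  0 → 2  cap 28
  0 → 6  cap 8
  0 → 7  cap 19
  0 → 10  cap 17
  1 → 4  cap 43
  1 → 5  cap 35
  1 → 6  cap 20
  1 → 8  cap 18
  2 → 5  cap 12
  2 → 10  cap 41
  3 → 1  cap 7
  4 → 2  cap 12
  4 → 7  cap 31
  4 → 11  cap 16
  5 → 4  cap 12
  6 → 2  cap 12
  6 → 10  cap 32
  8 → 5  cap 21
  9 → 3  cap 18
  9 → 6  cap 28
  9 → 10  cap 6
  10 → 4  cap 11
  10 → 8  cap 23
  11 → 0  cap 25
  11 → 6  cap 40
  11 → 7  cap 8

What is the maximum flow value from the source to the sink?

Maximum flow value: 30

augment #1: 9→10→4→7 bottleneck 6, total now 6
augment #2: 9→3→1→4→7 bottleneck 7, total now 13
augment #3: 9→6→10→4→7 bottleneck 5, total now 18
augment #4: 9→6→2→5→4→7 bottleneck 12, total now 30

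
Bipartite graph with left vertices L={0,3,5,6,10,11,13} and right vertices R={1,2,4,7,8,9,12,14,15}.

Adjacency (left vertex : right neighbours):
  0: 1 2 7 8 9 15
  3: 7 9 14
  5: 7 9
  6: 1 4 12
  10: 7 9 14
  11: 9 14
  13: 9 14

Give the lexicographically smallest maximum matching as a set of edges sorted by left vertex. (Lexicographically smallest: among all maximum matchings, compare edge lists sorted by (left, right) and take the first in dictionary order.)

Lex-smallest maximum matching: {(0,1), (3,7), (5,9), (6,4), (10,14)}

|M| = 5 (so the lex-smallest maximum matching has 5 edges)
process left vertices in ascending order; for each, take the smallest-labelled available neighbour that still permits 5 edges overall, or leave it unmatched if none does
lex-smallest matching: {0-1, 3-7, 5-9, 6-4, 10-14}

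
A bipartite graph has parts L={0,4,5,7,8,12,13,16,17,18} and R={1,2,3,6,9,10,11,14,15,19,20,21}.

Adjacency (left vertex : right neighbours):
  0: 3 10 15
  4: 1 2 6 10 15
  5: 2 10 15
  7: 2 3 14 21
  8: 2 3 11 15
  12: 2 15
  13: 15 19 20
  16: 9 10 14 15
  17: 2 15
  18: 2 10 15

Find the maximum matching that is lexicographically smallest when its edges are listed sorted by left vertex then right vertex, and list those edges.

Lex-smallest maximum matching: {(0,3), (4,1), (5,2), (7,14), (8,11), (12,15), (13,19), (16,9), (18,10)}

|M| = 9 (so the lex-smallest maximum matching has 9 edges)
process left vertices in ascending order; for each, take the smallest-labelled available neighbour that still permits 9 edges overall, or leave it unmatched if none does
lex-smallest matching: {0-3, 4-1, 5-2, 7-14, 8-11, 12-15, 13-19, 16-9, 18-10}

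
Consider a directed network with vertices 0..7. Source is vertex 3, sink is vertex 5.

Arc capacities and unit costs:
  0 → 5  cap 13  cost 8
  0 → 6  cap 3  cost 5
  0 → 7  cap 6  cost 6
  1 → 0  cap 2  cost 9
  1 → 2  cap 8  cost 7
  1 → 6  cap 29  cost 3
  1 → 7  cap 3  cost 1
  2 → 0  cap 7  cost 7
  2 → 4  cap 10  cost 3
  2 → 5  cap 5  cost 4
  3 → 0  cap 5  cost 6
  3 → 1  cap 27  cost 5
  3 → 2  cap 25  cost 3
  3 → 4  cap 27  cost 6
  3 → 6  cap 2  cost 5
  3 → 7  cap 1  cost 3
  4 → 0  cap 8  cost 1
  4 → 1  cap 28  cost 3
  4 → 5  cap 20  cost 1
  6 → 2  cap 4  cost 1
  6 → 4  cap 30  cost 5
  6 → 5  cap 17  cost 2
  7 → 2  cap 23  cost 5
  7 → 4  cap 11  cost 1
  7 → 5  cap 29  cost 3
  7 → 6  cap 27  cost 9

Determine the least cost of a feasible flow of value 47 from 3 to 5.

shortest-cost path #1: 3→7→4→5 push 1 @ unit cost 5 (adds 5)
shortest-cost path #2: 3→4→5 push 19 @ unit cost 7 (adds 133)
shortest-cost path #3: 3→6→5 push 2 @ unit cost 7 (adds 14)
shortest-cost path #4: 3→2→5 push 5 @ unit cost 7 (adds 35)
shortest-cost path #5: 3→4→7→5 push 1 @ unit cost 8 (adds 8)
shortest-cost path #6: 3→1→7→5 push 3 @ unit cost 9 (adds 27)
shortest-cost path #7: 3→1→6→5 push 15 @ unit cost 10 (adds 150)
shortest-cost path #8: 3→0→5 push 1 @ unit cost 14 (adds 14)
total cost = 386

Minimum cost for 47 units: 386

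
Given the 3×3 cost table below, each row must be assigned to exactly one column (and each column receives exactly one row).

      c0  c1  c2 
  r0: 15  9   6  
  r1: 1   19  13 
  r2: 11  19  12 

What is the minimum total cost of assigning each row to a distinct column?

optimal assignment: row0→col1 (cost 9), row1→col0 (cost 1), row2→col2 (cost 12)
total = 9 + 1 + 12 = 22

Minimum assignment cost: 22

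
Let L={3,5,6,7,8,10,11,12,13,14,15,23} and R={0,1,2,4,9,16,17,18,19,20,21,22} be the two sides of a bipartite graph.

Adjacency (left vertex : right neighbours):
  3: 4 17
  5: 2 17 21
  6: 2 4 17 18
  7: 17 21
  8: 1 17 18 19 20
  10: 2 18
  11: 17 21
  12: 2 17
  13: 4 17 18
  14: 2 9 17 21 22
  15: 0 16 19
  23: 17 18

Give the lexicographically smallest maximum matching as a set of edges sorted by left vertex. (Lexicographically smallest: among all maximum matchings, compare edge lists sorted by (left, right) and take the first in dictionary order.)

|M| = 8 (so the lex-smallest maximum matching has 8 edges)
process left vertices in ascending order; for each, take the smallest-labelled available neighbour that still permits 8 edges overall, or leave it unmatched if none does
lex-smallest matching: {3-4, 5-2, 6-17, 7-21, 8-1, 10-18, 14-9, 15-0}

Lex-smallest maximum matching: {(3,4), (5,2), (6,17), (7,21), (8,1), (10,18), (14,9), (15,0)}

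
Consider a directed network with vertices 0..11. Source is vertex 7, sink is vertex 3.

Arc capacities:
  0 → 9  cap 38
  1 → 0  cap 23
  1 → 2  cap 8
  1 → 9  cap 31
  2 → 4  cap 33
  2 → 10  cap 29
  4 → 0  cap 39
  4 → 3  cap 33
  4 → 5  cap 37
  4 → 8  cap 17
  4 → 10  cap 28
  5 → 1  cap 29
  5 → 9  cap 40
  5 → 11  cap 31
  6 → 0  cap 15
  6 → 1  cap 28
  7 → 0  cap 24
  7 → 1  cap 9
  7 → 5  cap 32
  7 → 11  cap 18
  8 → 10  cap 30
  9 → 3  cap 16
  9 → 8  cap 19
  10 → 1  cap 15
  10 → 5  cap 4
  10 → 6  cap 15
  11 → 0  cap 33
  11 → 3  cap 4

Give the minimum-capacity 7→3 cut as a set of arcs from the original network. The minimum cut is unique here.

augment #1: 7→11→3 push 4
augment #2: 7→0→9→3 push 16
augment #3: 7→1→2→4→3 push 8
max flow = 28; residual-reachable set from 7 gives S-side
cut edges (S→T): {(1,2), (9,3), (11,3)} total cap 28

Min-cut arcs: {(1,2), (9,3), (11,3)} (total capacity 28)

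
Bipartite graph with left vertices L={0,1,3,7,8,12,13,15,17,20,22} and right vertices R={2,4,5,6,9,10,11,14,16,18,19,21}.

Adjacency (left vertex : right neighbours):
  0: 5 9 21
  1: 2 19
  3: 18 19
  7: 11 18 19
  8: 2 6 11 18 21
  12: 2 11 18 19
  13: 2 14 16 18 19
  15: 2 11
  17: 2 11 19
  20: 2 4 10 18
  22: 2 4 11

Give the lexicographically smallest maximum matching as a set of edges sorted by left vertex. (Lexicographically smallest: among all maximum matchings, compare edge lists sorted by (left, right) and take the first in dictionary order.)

Lex-smallest maximum matching: {(0,5), (1,2), (3,18), (7,11), (8,6), (12,19), (13,14), (20,10), (22,4)}

|M| = 9 (so the lex-smallest maximum matching has 9 edges)
process left vertices in ascending order; for each, take the smallest-labelled available neighbour that still permits 9 edges overall, or leave it unmatched if none does
lex-smallest matching: {0-5, 1-2, 3-18, 7-11, 8-6, 12-19, 13-14, 20-10, 22-4}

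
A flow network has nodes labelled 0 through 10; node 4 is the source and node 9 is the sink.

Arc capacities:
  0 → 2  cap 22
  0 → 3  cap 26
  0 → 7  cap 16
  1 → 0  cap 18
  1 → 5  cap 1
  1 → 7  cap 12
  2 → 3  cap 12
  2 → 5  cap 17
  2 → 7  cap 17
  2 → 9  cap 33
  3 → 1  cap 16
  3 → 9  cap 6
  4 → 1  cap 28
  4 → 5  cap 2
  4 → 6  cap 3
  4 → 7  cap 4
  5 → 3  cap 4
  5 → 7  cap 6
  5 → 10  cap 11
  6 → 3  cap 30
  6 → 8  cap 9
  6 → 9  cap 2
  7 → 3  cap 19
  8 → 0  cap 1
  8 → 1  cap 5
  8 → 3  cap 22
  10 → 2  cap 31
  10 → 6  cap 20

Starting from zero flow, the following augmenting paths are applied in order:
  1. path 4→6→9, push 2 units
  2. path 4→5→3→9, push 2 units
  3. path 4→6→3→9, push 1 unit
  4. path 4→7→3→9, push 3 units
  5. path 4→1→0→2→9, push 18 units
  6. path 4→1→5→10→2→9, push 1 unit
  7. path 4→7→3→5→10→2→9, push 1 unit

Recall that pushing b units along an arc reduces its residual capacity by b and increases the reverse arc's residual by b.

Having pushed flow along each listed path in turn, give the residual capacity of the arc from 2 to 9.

Residual capacity of (2,9): 13

after path 1 (4→6→9, push 2): res(2,9)=33
after path 2 (4→5→3→9, push 2): res(2,9)=33
after path 3 (4→6→3→9, push 1): res(2,9)=33
after path 4 (4→7→3→9, push 3): res(2,9)=33
after path 5 (4→1→0→2→9, push 18): res(2,9)=15
after path 6 (4→1→5→10→2→9, push 1): res(2,9)=14
after path 7 (4→7→3→5→10→2→9, push 1): res(2,9)=13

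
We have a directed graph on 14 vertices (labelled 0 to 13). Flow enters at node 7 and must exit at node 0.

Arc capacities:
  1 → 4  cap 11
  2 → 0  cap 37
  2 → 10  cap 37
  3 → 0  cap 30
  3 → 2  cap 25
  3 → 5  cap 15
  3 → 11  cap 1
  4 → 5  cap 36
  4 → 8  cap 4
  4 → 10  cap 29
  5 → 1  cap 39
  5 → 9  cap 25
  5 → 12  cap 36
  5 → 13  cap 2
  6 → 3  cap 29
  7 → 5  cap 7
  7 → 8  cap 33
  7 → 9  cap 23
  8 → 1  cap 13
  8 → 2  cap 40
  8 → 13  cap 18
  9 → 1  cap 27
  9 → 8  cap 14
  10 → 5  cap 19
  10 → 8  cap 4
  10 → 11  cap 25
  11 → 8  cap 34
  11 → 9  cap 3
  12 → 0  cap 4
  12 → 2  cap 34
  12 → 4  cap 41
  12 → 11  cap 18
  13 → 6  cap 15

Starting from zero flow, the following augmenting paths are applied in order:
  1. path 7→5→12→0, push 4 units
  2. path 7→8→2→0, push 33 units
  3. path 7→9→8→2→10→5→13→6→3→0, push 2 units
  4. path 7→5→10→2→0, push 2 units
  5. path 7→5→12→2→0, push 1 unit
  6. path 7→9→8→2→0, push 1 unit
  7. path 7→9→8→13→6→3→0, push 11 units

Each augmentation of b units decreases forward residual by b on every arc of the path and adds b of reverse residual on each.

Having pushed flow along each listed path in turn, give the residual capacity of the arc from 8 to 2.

Residual capacity of (8,2): 4

after path 1 (7→5→12→0, push 4): res(8,2)=40
after path 2 (7→8→2→0, push 33): res(8,2)=7
after path 3 (7→9→8→2→10→5→13→6→3→0, push 2): res(8,2)=5
after path 4 (7→5→10→2→0, push 2): res(8,2)=5
after path 5 (7→5→12→2→0, push 1): res(8,2)=5
after path 6 (7→9→8→2→0, push 1): res(8,2)=4
after path 7 (7→9→8→13→6→3→0, push 11): res(8,2)=4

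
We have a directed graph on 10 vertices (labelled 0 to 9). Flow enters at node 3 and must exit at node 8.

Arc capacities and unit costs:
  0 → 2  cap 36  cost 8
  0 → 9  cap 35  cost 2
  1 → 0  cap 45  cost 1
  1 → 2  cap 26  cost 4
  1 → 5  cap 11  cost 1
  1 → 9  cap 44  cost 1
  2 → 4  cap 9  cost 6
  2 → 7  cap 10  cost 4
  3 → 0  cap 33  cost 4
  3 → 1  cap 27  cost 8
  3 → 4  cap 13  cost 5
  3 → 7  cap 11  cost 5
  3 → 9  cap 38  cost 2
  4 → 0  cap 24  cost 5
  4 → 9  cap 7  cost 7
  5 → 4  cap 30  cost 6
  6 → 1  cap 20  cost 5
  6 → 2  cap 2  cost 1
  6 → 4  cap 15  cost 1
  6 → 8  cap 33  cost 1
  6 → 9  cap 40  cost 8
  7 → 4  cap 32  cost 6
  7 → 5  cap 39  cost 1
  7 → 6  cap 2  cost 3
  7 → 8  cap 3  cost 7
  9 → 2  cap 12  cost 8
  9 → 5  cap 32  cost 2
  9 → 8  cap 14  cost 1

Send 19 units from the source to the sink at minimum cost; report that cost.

shortest-cost path #1: 3→9→8 push 14 @ unit cost 3 (adds 42)
shortest-cost path #2: 3→7→6→8 push 2 @ unit cost 9 (adds 18)
shortest-cost path #3: 3→7→8 push 3 @ unit cost 12 (adds 36)
total cost = 96

Minimum cost for 19 units: 96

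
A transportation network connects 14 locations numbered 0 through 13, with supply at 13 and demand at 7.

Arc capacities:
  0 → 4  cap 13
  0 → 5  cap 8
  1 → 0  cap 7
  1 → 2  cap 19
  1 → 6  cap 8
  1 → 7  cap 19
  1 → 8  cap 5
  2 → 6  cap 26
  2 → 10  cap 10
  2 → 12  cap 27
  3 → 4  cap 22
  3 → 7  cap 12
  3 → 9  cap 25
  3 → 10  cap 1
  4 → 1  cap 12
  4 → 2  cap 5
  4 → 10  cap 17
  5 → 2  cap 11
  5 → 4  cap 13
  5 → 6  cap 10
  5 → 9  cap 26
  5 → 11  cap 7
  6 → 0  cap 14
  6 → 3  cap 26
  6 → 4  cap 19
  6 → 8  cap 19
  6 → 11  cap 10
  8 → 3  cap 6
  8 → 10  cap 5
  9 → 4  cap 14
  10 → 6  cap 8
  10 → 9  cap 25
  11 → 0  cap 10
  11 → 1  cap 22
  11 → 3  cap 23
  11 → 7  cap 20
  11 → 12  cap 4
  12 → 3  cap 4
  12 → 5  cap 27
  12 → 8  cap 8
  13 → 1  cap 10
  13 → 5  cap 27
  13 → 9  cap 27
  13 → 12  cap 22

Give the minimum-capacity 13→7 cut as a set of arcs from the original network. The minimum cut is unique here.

augment #1: 13→1→7 push 10
augment #2: 13→5→11→7 push 7
augment #3: 13→12→3→7 push 4
augment #4: 13→5→4→1→7 push 9
augment #5: 13→5→6→3→7 push 8
augment #6: 13→5→6→11→7 push 2
augment #7: 13→5→2→6→11→7 push 1
augment #8: 13→9→4→1→6→11→7 push 3
augment #9: 13→9→4→2→6→11→7 push 4
max flow = 48; residual-reachable set from 13 gives S-side
cut edges (S→T): {(1,7), (3,7), (5,11), (6,11)} total cap 48

Min-cut arcs: {(1,7), (3,7), (5,11), (6,11)} (total capacity 48)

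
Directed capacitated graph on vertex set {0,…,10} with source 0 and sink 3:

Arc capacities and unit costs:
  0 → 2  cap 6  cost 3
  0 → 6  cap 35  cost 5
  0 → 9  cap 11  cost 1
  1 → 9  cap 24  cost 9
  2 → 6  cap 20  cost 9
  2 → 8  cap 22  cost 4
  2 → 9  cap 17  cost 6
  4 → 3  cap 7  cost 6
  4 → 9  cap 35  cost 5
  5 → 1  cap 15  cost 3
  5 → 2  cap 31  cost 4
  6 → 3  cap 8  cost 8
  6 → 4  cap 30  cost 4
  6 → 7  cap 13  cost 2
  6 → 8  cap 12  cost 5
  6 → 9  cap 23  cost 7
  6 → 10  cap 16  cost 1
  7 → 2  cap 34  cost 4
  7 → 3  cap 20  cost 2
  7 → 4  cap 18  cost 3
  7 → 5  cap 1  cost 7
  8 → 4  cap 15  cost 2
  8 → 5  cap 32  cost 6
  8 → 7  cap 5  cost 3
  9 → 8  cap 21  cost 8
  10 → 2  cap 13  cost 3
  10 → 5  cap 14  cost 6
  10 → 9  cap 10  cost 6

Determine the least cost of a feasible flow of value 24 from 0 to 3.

shortest-cost path #1: 0→6→7→3 push 13 @ unit cost 9 (adds 117)
shortest-cost path #2: 0→2→8→7→3 push 5 @ unit cost 12 (adds 60)
shortest-cost path #3: 0→6→3 push 6 @ unit cost 13 (adds 78)
total cost = 255

Minimum cost for 24 units: 255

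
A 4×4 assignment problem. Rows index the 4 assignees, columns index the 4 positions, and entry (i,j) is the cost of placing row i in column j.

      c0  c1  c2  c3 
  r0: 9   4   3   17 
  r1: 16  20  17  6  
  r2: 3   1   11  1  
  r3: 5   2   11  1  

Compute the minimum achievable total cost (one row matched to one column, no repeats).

Minimum assignment cost: 14

optimal assignment: row0→col2 (cost 3), row1→col3 (cost 6), row2→col0 (cost 3), row3→col1 (cost 2)
total = 3 + 6 + 3 + 2 = 14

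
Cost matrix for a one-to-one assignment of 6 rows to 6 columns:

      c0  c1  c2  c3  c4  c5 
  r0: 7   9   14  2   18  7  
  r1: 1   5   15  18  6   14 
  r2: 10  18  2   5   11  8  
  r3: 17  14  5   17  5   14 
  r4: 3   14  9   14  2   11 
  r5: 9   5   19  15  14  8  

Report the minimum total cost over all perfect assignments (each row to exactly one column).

Minimum assignment cost: 23

optimal assignment: row0→col3 (cost 2), row1→col0 (cost 1), row2→col5 (cost 8), row3→col2 (cost 5), row4→col4 (cost 2), row5→col1 (cost 5)
total = 2 + 1 + 8 + 5 + 2 + 5 = 23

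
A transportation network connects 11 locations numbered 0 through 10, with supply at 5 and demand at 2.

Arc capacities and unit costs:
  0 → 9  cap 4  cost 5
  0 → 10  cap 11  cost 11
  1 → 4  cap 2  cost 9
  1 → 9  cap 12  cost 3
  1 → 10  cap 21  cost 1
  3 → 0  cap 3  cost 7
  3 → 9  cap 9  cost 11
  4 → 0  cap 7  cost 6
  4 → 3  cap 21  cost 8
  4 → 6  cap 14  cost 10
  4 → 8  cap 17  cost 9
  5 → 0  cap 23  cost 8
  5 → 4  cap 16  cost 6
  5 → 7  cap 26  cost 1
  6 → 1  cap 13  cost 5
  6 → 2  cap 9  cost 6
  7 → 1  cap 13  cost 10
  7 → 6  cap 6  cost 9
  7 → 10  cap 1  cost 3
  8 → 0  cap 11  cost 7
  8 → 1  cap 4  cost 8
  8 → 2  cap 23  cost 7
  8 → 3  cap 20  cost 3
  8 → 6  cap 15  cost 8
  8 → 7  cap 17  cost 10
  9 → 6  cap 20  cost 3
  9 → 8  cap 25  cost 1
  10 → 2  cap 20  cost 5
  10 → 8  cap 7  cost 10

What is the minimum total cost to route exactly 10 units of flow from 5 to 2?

shortest-cost path #1: 5→7→10→2 push 1 @ unit cost 9 (adds 9)
shortest-cost path #2: 5→7→6→2 push 6 @ unit cost 16 (adds 96)
shortest-cost path #3: 5→7→1→10→2 push 3 @ unit cost 17 (adds 51)
total cost = 156

Minimum cost for 10 units: 156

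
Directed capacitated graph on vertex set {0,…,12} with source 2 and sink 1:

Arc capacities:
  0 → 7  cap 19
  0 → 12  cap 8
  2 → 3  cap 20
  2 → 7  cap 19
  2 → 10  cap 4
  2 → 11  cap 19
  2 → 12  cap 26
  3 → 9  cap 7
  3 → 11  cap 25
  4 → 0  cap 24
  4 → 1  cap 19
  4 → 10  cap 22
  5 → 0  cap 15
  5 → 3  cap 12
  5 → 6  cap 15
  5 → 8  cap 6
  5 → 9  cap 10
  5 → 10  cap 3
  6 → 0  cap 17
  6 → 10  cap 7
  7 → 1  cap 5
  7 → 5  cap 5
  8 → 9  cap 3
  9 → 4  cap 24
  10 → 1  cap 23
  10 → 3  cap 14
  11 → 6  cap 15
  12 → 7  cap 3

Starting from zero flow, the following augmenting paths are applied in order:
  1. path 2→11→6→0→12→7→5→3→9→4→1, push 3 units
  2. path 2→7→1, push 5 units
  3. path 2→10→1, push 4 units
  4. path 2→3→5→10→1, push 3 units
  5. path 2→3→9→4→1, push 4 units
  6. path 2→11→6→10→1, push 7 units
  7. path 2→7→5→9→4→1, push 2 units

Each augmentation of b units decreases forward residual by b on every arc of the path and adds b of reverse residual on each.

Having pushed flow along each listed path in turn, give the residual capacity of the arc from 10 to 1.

after path 1 (2→11→6→0→12→7→5→3→9→4→1, push 3): res(10,1)=23
after path 2 (2→7→1, push 5): res(10,1)=23
after path 3 (2→10→1, push 4): res(10,1)=19
after path 4 (2→3→5→10→1, push 3): res(10,1)=16
after path 5 (2→3→9→4→1, push 4): res(10,1)=16
after path 6 (2→11→6→10→1, push 7): res(10,1)=9
after path 7 (2→7→5→9→4→1, push 2): res(10,1)=9

Residual capacity of (10,1): 9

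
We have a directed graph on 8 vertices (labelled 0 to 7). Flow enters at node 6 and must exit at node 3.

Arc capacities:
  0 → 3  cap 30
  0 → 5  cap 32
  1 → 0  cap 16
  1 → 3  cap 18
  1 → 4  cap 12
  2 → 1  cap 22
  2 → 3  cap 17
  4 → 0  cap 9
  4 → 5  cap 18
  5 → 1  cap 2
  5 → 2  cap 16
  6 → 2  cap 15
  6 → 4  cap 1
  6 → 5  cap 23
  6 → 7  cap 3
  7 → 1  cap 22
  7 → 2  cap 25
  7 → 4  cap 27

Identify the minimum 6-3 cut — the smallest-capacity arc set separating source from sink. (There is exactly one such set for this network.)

augment #1: 6→2→3 push 15
augment #2: 6→4→0→3 push 1
augment #3: 6→5→1→3 push 2
augment #4: 6→5→2→3 push 2
augment #5: 6→7→1→3 push 3
augment #6: 6→5→2→1→3 push 13
augment #7: 6→5→2→1→0→3 push 1
max flow = 37; residual-reachable set from 6 gives S-side
cut edges (S→T): {(5,1), (5,2), (6,2), (6,4), (6,7)} total cap 37

Min-cut arcs: {(5,1), (5,2), (6,2), (6,4), (6,7)} (total capacity 37)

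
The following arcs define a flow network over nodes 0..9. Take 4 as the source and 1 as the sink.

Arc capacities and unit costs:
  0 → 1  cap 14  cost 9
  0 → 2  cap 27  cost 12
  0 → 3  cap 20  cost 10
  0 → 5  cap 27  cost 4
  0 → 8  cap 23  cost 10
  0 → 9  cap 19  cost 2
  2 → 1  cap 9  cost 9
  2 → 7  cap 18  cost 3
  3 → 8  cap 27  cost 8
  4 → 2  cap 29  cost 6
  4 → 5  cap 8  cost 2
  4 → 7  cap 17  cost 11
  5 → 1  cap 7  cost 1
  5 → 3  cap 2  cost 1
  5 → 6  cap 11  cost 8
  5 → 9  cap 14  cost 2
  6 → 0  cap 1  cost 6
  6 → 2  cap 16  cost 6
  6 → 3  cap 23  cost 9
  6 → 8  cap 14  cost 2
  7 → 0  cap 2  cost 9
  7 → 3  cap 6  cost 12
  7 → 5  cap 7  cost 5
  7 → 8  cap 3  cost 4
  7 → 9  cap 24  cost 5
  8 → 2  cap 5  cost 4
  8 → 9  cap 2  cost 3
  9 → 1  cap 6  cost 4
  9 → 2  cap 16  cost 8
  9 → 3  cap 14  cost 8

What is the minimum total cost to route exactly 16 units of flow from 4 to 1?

shortest-cost path #1: 4→5→1 push 7 @ unit cost 3 (adds 21)
shortest-cost path #2: 4→5→9→1 push 1 @ unit cost 8 (adds 8)
shortest-cost path #3: 4→2→1 push 8 @ unit cost 15 (adds 120)
total cost = 149

Minimum cost for 16 units: 149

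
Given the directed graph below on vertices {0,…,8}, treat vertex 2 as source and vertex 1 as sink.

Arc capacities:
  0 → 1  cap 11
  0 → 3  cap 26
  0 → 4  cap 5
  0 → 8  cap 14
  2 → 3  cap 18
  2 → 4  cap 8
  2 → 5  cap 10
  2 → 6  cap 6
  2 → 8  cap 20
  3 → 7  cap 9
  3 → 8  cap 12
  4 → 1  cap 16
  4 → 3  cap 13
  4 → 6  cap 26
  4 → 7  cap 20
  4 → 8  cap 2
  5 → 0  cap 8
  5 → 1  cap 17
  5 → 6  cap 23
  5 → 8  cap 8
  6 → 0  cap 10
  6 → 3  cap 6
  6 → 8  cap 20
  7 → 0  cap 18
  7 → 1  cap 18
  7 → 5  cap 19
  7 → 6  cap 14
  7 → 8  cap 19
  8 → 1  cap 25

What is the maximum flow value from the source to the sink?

Maximum flow value: 58

augment #1: 2→4→1 bottleneck 8, total now 8
augment #2: 2→5→1 bottleneck 10, total now 18
augment #3: 2→8→1 bottleneck 20, total now 38
augment #4: 2→3→7→1 bottleneck 9, total now 47
augment #5: 2→3→8→1 bottleneck 5, total now 52
augment #6: 2→6→0→1 bottleneck 6, total now 58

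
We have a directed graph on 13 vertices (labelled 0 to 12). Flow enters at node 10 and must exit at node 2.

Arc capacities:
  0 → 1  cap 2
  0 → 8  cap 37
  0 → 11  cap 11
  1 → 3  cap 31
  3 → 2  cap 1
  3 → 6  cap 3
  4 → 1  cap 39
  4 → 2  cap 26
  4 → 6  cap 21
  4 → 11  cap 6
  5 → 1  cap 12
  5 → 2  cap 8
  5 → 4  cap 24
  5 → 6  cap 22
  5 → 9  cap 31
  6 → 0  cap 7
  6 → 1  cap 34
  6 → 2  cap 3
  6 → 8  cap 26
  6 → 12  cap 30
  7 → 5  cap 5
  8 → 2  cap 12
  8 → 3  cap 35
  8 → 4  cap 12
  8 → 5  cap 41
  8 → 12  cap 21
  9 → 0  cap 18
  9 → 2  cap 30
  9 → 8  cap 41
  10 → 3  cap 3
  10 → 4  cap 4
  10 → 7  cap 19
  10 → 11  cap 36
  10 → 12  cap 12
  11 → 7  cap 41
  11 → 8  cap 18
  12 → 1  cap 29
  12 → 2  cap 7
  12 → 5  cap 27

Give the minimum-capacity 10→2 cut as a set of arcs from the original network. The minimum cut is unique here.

augment #1: 10→3→2 push 1
augment #2: 10→4→2 push 4
augment #3: 10→12→2 push 7
augment #4: 10→3→6→2 push 2
augment #5: 10→7→5→2 push 5
augment #6: 10→11→8→2 push 12
augment #7: 10→12→5→2 push 3
augment #8: 10→11→8→4→2 push 6
augment #9: 10→12→5→4→2 push 2
max flow = 42; residual-reachable set from 10 gives S-side
cut edges (S→T): {(7,5), (10,3), (10,4), (10,12), (11,8)} total cap 42

Min-cut arcs: {(7,5), (10,3), (10,4), (10,12), (11,8)} (total capacity 42)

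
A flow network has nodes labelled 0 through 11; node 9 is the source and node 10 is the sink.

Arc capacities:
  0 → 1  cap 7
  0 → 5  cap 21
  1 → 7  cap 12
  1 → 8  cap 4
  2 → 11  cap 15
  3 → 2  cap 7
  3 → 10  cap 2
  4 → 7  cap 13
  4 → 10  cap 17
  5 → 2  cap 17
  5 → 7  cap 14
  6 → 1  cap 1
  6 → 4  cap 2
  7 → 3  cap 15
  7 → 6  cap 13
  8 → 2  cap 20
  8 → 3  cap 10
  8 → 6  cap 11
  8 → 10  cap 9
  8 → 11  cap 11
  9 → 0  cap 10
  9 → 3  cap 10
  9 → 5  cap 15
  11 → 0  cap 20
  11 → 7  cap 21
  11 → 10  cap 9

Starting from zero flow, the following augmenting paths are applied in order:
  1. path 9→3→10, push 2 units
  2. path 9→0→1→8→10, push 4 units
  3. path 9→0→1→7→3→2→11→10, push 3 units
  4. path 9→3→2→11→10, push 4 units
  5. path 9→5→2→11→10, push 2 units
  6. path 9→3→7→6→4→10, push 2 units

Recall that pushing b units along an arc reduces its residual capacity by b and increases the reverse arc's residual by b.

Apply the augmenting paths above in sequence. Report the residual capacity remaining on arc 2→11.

after path 1 (9→3→10, push 2): res(2,11)=15
after path 2 (9→0→1→8→10, push 4): res(2,11)=15
after path 3 (9→0→1→7→3→2→11→10, push 3): res(2,11)=12
after path 4 (9→3→2→11→10, push 4): res(2,11)=8
after path 5 (9→5→2→11→10, push 2): res(2,11)=6
after path 6 (9→3→7→6→4→10, push 2): res(2,11)=6

Residual capacity of (2,11): 6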